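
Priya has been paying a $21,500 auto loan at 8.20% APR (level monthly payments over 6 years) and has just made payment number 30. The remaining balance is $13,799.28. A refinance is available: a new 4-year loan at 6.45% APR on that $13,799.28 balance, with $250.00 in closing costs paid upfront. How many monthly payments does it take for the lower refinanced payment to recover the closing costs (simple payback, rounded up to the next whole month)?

5 months

Current payment = 21,500 × 8.2%/12 / (1 − (1+0.0068333)^−72) = $379.07.
Refinanced payment = 13,799.28 × 0.0053750 / (1 − (1+0.0053750)^−48) = $326.93.
Monthly savings = $379.07 − $326.93 = $52.14.
Break-even = $250.00 / $52.14 = 4.79 → 5 months.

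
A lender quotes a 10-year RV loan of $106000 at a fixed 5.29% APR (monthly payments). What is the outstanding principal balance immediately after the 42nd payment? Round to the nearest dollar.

With monthly rate i = 5.29%/12 = 0.0044083, the balance after k of n payments is P · [(1+i)^n − (1+i)^k] / [(1+i)^n − 1].
(1+0.0044083)^120 = 1.69526219 and (1+0.0044083)^42 = 1.20290937, so the balance is 106,000 × (1.69526219 − 1.20290937) / (1.69526219 − 1) = $75,064.34.

$75,064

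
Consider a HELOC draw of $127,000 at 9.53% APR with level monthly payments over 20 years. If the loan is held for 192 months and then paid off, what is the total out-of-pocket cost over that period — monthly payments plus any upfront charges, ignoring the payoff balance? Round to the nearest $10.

$227,770

At 9.53% the monthly rate is 0.0079417, so the payment is 127,000 × 0.0079417 / (1 − 1.0079417^−240) = $1,186.30.
Total outlay = 192 × $1,186.30 = $227,769.60.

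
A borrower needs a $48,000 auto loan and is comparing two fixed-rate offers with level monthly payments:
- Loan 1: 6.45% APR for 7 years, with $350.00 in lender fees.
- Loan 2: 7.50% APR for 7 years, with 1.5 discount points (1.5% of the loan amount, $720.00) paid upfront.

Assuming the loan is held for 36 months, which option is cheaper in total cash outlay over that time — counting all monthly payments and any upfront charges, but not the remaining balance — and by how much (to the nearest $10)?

Loan 1 by $1,260

Loan 1: at 6.45% the monthly rate is 0.0053750, so the payment is 48,000 × 0.0053750 / (1 − 1.0053750^−84) = $711.61.
Loan 2: monthly rate = 7.5%/12 = 0.0062500; payment = 48,000 × 0.0062500 / (1 − (1+0.0062500)^−84) = $736.24.
Over 36 months: Loan 1 costs 36 × $711.61 + $350.00 = $25,967.96; Loan 2 costs 36 × $736.24 + $720.00 = $27,224.64.
Loan 1 is cheaper by $27,224.64 − $25,967.96 = $1,256.68.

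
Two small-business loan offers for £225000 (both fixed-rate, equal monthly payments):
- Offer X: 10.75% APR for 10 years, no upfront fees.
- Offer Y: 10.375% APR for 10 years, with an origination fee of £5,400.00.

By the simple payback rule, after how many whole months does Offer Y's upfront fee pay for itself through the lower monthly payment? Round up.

Offer X: at 10.75% the monthly rate is 0.0089583, so the payment is 225,000 × 0.0089583 / (1 − 1.0089583^−120) = £3,067.62.
Offer Y: monthly rate = 10.375%/12 = 0.0086458; payment = 225,000 × 0.0086458 / (1 − (1+0.0086458)^−120) = £3,020.31.
Monthly savings = £3,067.62 − £3,020.31 = £47.31.
Break-even = £5,400.00 / £47.31 = 114.14 → 115 months.

115 months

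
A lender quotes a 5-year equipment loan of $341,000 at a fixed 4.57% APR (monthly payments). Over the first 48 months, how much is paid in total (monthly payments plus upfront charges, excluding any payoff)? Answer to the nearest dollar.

Monthly rate = 4.57%/12 = 0.0038083; payment = 341,000 × 0.0038083 / (1 − (1+0.0038083)^−60) = $6,368.13.
Total outlay = 48 × $6,368.13 = $305,670.24.

$305,670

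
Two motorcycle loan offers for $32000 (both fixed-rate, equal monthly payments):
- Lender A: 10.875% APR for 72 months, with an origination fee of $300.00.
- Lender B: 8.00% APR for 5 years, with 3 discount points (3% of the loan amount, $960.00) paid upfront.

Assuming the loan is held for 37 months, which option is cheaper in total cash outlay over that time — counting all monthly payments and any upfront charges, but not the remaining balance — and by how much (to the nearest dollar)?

Lender A by $2,207

Lender A: monthly rate = 10.875%/12 = 0.0090625; payment = 32,000 × 0.0090625 / (1 − (1+0.0090625)^−72) = $607.04.
Lender B: at 8.00% the monthly rate is 0.0066667, so the payment is 32,000 × 0.0066667 / (1 − 1.0066667^−60) = $648.84.
Over 37 months: Lender A costs 37 × $607.04 + $300.00 = $22,760.48; Lender B costs 37 × $648.84 + $960.00 = $24,967.08.
Lender A is cheaper by $24,967.08 − $22,760.48 = $2,206.60.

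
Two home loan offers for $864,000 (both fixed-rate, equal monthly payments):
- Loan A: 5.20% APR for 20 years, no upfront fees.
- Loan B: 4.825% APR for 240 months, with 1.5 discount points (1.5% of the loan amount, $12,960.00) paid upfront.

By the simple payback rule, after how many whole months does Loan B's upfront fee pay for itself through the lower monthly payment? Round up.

73 months

Loan A: monthly rate = 5.2%/12 = 0.0043333; payment = 864,000 × 0.0043333 / (1 − (1+0.0043333)^−240) = $5,797.91.
Loan B: monthly rate = 4.825%/12 = 0.0040208; payment = 864,000 × 0.0040208 / (1 − (1+0.0040208)^−240) = $5,618.82.
Monthly savings = $5,797.91 − $5,618.82 = $179.09.
Break-even = $12,960.00 / $179.09 = 72.37 → 73 months.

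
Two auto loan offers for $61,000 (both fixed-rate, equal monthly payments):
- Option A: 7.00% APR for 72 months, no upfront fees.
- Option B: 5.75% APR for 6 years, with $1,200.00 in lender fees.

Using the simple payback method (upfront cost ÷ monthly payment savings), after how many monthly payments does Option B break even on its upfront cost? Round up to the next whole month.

34 months

Option A: at 7.00% the monthly rate is 0.0058333, so the payment is 61,000 × 0.0058333 / (1 − 1.0058333^−72) = $1,039.99.
Option B: at 5.75% the monthly rate is 0.0047917, so the payment is 61,000 × 0.0047917 / (1 − 1.0047917^−72) = $1,003.76.
Monthly savings = $1,039.99 − $1,003.76 = $36.23.
Break-even = $1,200.00 / $36.23 = 33.12 → 34 months.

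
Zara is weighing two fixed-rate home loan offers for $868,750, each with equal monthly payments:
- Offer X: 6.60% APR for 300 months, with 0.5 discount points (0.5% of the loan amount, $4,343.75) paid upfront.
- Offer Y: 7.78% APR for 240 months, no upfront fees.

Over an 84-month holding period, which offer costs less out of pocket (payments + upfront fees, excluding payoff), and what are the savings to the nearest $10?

Offer X by $98,790

Offer X: monthly rate = 6.6%/12 = 0.0055000; payment = 868,750 × 0.0055000 / (1 − (1+0.0055000)^−300) = $5,920.26.
Offer Y: at 7.78% the monthly rate is 0.0064833, so the payment is 868,750 × 0.0064833 / (1 − 1.0064833^−240) = $7,148.08.
Over 84 months: Offer X costs 84 × $5,920.26 + $4,343.75 = $501,645.59; Offer Y costs 84 × $7,148.08 = $600,438.72.
Offer X is cheaper by $600,438.72 − $501,645.59 = $98,793.13.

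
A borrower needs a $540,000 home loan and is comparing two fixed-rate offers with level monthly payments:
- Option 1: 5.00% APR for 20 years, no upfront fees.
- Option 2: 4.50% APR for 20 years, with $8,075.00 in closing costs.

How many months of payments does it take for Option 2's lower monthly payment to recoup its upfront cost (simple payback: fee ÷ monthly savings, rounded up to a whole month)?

Option 1: monthly rate = 5%/12 = 0.0041667; payment = 540,000 × 0.0041667 / (1 − (1+0.0041667)^−240) = $3,563.76.
Option 2: at 4.50% the monthly rate is 0.0037500, so the payment is 540,000 × 0.0037500 / (1 − 1.0037500^−240) = $3,416.31.
Monthly savings = $3,563.76 − $3,416.31 = $147.45.
Break-even = $8,075.00 / $147.45 = 54.76 → 55 months.

55 months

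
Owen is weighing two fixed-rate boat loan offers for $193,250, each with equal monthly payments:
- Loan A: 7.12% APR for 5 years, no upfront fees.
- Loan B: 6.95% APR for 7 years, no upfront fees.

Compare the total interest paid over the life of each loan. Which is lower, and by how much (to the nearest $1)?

Loan A by $14,351

Loan A: at 7.12% the monthly rate is 0.0059333, so the payment is 193,250 × 0.0059333 / (1 − 1.0059333^−60) = $3,837.53.
Total interest on Loan A = 60 × $3,837.53 − $193,250 = $37,001.80.
Loan B: at 6.95% the monthly rate is 0.0057917, so the payment is 193,250 × 0.0057917 / (1 − 1.0057917^−84) = $2,911.94.
Total interest on Loan B = 84 × $2,911.94 − $193,250 = $51,352.96.
Loan A is lower by $14,351.16.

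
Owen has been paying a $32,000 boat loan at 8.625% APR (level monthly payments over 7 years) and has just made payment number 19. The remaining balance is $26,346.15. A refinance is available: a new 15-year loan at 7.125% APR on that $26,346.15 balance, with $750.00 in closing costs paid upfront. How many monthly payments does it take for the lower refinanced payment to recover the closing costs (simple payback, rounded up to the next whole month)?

3 months

Current payment = 32,000 × 8.625%/12 / (1 − (1+0.0071875)^−84) = $508.78.
Refinanced payment = 26,346.15 × 0.0059375 / (1 − (1+0.0059375)^−180) = $238.65.
Monthly savings = $508.78 − $238.65 = $270.13.
Break-even = $750.00 / $270.13 = 2.78 → 3 months.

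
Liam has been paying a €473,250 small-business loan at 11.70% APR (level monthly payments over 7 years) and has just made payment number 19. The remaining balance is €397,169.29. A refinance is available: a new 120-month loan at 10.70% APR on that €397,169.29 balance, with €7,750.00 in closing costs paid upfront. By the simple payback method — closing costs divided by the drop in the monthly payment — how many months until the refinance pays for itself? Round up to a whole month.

3 months

Current payment = 473,250 × 11.7%/12 / (1 − (1+0.0097500)^−84) = €8,278.42.
Refinanced payment = 397,169.29 × 0.0089167 / (1 − (1+0.0089167)^−120) = €5,403.78.
Monthly savings = €8,278.42 − €5,403.78 = €2,874.64.
Break-even = €7,750.00 / €2,874.64 = 2.70 → 3 months.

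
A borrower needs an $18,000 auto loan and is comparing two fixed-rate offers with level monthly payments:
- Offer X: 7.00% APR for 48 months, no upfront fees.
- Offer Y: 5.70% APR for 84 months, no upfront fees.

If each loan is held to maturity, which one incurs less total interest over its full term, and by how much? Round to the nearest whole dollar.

Offer X by $1,182

Offer X: monthly rate = 7%/12 = 0.0058333; payment = 18,000 × 0.0058333 / (1 − (1+0.0058333)^−48) = $431.03.
Total interest on Offer X = 48 × $431.03 − $18,000 = $2,689.44.
Offer Y: monthly rate = 5.7%/12 = 0.0047500; payment = 18,000 × 0.0047500 / (1 − (1+0.0047500)^−84) = $260.37.
Total interest on Offer Y = 84 × $260.37 − $18,000 = $3,871.08.
Offer X is lower by $1,181.64.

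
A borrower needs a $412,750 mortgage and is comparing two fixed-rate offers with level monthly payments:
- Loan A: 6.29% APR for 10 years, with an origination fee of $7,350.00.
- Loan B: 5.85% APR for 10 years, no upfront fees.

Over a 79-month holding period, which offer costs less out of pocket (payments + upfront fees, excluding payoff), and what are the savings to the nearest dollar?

Loan A: at 6.29% the monthly rate is 0.0052417, so the payment is 412,750 × 0.0052417 / (1 − 1.0052417^−120) = $4,642.71.
Loan B: at 5.85% the monthly rate is 0.0048750, so the payment is 412,750 × 0.0048750 / (1 − 1.0048750^−120) = $4,551.34.
Over 79 months: Loan A costs 79 × $4,642.71 + $7,350.00 = $374,124.09; Loan B costs 79 × $4,551.34 = $359,555.86.
Loan B is cheaper by $374,124.09 − $359,555.86 = $14,568.23.

Loan B by $14,568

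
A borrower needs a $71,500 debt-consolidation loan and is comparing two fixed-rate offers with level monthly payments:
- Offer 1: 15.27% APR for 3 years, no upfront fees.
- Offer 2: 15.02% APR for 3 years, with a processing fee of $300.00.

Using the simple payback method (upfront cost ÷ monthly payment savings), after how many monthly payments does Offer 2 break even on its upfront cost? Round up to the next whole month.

Offer 1: monthly rate = 15.27%/12 = 0.0127250; payment = 71,500 × 0.0127250 / (1 − (1+0.0127250)^−36) = $2,488.04.
Offer 2: monthly rate = 15.02%/12 = 0.0125167; payment = 71,500 × 0.0125167 / (1 − (1+0.0125167)^−36) = $2,479.27.
Monthly savings = $2,488.04 − $2,479.27 = $8.77.
Break-even = $300.00 / $8.77 = 34.21 → 35 months.

35 months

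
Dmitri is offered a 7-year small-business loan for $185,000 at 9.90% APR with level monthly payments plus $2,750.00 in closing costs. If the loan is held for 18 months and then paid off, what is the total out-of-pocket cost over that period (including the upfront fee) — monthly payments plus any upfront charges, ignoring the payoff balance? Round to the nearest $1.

Monthly rate = 9.9%/12 = 0.0082500; payment = 185,000 × 0.0082500 / (1 − (1+0.0082500)^−84) = $3,061.67.
Total outlay = 18 × $3,061.67 + $2,750.00 = $57,860.06.

$57,860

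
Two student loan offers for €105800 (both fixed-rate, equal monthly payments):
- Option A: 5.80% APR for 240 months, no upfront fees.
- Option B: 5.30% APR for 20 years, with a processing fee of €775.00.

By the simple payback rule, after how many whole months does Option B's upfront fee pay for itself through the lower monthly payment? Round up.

Option A: at 5.80% the monthly rate is 0.0048333, so the payment is 105,800 × 0.0048333 / (1 − 1.0048333^−240) = €745.83.
Option B: monthly rate = 5.3%/12 = 0.0044167; payment = 105,800 × 0.0044167 / (1 − (1+0.0044167)^−240) = €715.89.
Monthly savings = €745.83 − €715.89 = €29.94.
Break-even = €775.00 / €29.94 = 25.89 → 26 months.

26 months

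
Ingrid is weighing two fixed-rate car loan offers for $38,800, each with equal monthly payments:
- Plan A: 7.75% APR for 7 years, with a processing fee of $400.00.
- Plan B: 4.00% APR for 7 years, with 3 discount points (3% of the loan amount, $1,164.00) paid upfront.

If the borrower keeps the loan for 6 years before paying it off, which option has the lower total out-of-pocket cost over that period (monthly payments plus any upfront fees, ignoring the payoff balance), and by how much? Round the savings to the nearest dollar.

Plan B by $4,245

Plan A: monthly rate = 7.75%/12 = 0.0064583; payment = 38,800 × 0.0064583 / (1 − (1+0.0064583)^−84) = $599.92.
Plan B: monthly rate = 4%/12 = 0.0033333; payment = 38,800 × 0.0033333 / (1 − (1+0.0033333)^−84) = $530.35.
Over 72 months: Plan A costs 72 × $599.92 + $400.00 = $43,594.24; Plan B costs 72 × $530.35 + $1,164.00 = $39,349.20.
Plan B is cheaper by $43,594.24 − $39,349.20 = $4,245.04.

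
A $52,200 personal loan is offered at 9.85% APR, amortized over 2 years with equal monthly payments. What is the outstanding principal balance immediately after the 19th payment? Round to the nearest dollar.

$11,735

With monthly rate i = 9.85%/12 = 0.0082083, the balance after k of n payments is P · [(1+i)^n − (1+i)^k] / [(1+i)^n − 1].
(1+0.0082083)^24 = 1.21676522 and (1+0.0082083)^19 = 1.16803370, so the balance is 52,200 × (1.21676522 − 1.16803370) / (1.21676522 − 1) = $11,735.21.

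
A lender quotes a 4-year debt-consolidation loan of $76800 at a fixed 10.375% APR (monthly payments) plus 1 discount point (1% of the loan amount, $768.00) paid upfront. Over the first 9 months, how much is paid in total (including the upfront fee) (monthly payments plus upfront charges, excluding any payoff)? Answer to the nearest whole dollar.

$18,423

At 10.375% the monthly rate is 0.0086458, so the payment is 76,800 × 0.0086458 / (1 − 1.0086458^−48) = $1,961.71.
Total outlay = 9 × $1,961.71 + $768.00 = $18,423.39.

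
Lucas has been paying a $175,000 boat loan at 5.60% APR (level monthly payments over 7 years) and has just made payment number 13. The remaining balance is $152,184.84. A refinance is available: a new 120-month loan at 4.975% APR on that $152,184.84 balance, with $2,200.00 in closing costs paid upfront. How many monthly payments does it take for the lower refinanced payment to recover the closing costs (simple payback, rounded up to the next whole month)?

Current payment = 175,000 × 5.6%/12 / (1 − (1+0.0046667)^−84) = $2,523.07.
Refinanced payment = 152,184.84 × 0.0041458 / (1 − (1+0.0041458)^−120) = $1,612.30.
Monthly savings = $2,523.07 − $1,612.30 = $910.77.
Break-even = $2,200.00 / $910.77 = 2.42 → 3 months.

3 months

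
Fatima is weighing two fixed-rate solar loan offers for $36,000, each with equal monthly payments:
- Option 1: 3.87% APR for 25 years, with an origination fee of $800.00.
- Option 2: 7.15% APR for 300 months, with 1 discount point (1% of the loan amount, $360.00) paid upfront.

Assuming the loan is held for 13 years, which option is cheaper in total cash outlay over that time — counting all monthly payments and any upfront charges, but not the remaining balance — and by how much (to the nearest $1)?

Option 1 by $10,550

Option 1: monthly rate = 3.87%/12 = 0.0032250; payment = 36,000 × 0.0032250 / (1 − (1+0.0032250)^−300) = $187.45.
Option 2: at 7.15% the monthly rate is 0.0059583, so the payment is 36,000 × 0.0059583 / (1 − 1.0059583^−300) = $257.90.
Over 156 months: Option 1 costs 156 × $187.45 + $800.00 = $30,042.20; Option 2 costs 156 × $257.90 + $360.00 = $40,592.40.
Option 1 is cheaper by $40,592.40 − $30,042.20 = $10,550.20.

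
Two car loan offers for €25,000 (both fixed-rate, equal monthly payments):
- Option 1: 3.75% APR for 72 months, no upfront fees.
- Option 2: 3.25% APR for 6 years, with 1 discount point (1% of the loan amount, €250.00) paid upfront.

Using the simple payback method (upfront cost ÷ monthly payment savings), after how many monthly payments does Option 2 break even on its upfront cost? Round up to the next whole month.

Option 1: monthly rate = 3.75%/12 = 0.0031250; payment = 25,000 × 0.0031250 / (1 − (1+0.0031250)^−72) = €388.29.
Option 2: monthly rate = 3.25%/12 = 0.0027083; payment = 25,000 × 0.0027083 / (1 − (1+0.0027083)^−72) = €382.64.
Monthly savings = €388.29 − €382.64 = €5.65.
Break-even = €250.00 / €5.65 = 44.25 → 45 months.

45 months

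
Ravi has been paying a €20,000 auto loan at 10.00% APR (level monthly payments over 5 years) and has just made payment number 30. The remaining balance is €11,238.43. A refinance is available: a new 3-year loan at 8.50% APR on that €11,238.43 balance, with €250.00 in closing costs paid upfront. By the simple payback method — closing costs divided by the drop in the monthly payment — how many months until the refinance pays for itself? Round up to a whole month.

4 months

Current payment = 20,000 × 10%/12 / (1 − (1+0.0083333)^−60) = €424.94.
Refinanced payment = 11,238.43 × 0.0070833 / (1 − (1+0.0070833)^−36) = €354.77.
Monthly savings = €424.94 − €354.77 = €70.17.
Break-even = €250.00 / €70.17 = 3.56 → 4 months.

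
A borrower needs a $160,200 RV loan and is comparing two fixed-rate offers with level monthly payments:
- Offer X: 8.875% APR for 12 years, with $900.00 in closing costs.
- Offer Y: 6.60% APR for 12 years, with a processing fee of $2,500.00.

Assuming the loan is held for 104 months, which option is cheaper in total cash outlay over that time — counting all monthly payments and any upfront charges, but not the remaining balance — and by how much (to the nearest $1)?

Offer Y by $19,029

Offer X: at 8.875% the monthly rate is 0.0073958, so the payment is 160,200 × 0.0073958 / (1 − 1.0073958^−144) = $1,811.87.
Offer Y: monthly rate = 6.6%/12 = 0.0055000; payment = 160,200 × 0.0055000 / (1 − (1+0.0055000)^−144) = $1,613.51.
Over 104 months: Offer X costs 104 × $1,811.87 + $900.00 = $189,334.48; Offer Y costs 104 × $1,613.51 + $2,500.00 = $170,305.04.
Offer Y is cheaper by $189,334.48 − $170,305.04 = $19,029.44.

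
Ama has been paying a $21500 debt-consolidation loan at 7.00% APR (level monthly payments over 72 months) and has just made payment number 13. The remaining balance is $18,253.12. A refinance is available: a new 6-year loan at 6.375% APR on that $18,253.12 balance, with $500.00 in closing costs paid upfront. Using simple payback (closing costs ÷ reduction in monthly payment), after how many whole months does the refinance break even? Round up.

9 months

Current payment = 21,500 × 7%/12 / (1 − (1+0.0058333)^−72) = $366.55.
Refinanced payment = 18,253.12 × 0.0053125 / (1 − (1+0.0053125)^−72) = $305.75.
Monthly savings = $366.55 − $305.75 = $60.80.
Break-even = $500.00 / $60.80 = 8.22 → 9 months.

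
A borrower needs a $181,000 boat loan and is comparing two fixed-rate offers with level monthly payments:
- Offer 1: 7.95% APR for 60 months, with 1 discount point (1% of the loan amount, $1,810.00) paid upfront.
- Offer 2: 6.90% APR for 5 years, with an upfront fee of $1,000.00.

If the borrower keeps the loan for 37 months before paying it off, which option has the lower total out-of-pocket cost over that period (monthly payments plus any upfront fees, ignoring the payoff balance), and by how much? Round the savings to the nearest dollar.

Offer 1: monthly rate = 7.95%/12 = 0.0066250; payment = 181,000 × 0.0066250 / (1 − (1+0.0066250)^−60) = $3,665.70.
Offer 2: monthly rate = 6.9%/12 = 0.0057500; payment = 181,000 × 0.0057500 / (1 − (1+0.0057500)^−60) = $3,575.48.
Over 37 months: Offer 1 costs 37 × $3,665.70 + $1,810.00 = $137,440.90; Offer 2 costs 37 × $3,575.48 + $1,000.00 = $133,292.76.
Offer 2 is cheaper by $137,440.90 − $133,292.76 = $4,148.14.

Offer 2 by $4,148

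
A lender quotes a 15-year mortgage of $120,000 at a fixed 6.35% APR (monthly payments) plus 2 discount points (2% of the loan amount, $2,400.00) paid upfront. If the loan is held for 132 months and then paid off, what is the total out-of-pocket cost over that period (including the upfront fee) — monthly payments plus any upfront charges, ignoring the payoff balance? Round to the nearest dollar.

At 6.35% the monthly rate is 0.0052917, so the payment is 120,000 × 0.0052917 / (1 − 1.0052917^−180) = $1,035.46.
Total outlay = 132 × $1,035.46 + $2,400.00 = $139,080.72.

$139,081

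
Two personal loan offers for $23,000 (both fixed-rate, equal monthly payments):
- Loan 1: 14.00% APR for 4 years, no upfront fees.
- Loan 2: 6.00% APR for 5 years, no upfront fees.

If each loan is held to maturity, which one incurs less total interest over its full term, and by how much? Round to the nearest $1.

Loan 2 by $3,489

Loan 1: at 14.00% the monthly rate is 0.0116667, so the payment is 23,000 × 0.0116667 / (1 − 1.0116667^−48) = $628.51.
Total interest on Loan 1 = 48 × $628.51 − $23,000 = $7,168.48.
Loan 2: monthly rate = 6%/12 = 0.0050000; payment = 23,000 × 0.0050000 / (1 − (1+0.0050000)^−60) = $444.65.
Total interest on Loan 2 = 60 × $444.65 − $23,000 = $3,679.00.
Loan 2 is lower by $3,489.48.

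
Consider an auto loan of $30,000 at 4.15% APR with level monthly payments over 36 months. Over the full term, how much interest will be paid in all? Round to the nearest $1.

$1,958

Monthly rate = 4.15%/12 = 0.0034583; payment = 30,000 × 0.0034583 / (1 − (1+0.0034583)^−36) = $887.72.
Total paid = 36 × $887.72 = $31,957.92; interest = $31,957.92 − $30,000 = $1,957.92.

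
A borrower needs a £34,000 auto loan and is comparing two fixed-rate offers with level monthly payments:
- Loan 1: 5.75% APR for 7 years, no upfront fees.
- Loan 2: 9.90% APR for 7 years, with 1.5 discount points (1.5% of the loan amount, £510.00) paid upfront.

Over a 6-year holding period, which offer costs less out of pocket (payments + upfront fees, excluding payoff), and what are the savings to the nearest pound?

Loan 1: monthly rate = 5.75%/12 = 0.0047917; payment = 34,000 × 0.0047917 / (1 − (1+0.0047917)^−84) = £492.63.
Loan 2: monthly rate = 9.9%/12 = 0.0082500; payment = 34,000 × 0.0082500 / (1 − (1+0.0082500)^−84) = £562.69.
Over 72 months: Loan 1 costs 72 × £492.63 = £35,469.36; Loan 2 costs 72 × £562.69 + £510.00 = £41,023.68.
Loan 1 is cheaper by £41,023.68 − £35,469.36 = £5,554.32.

Loan 1 by £5,554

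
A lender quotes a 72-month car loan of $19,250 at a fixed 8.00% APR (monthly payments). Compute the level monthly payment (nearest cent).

$337.51

At 8.00% the monthly rate is 0.0066667, so the payment is 19,250 × 0.0066667 / (1 − 1.0066667^−72) = $337.51.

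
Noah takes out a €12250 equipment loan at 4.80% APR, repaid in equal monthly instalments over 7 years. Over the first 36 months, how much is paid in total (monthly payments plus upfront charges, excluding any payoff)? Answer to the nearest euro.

€6,192

Monthly rate = 4.8%/12 = 0.0040000; payment = 12,250 × 0.0040000 / (1 − (1+0.0040000)^−84) = €171.99.
Total outlay = 36 × €171.99 = €6,191.64.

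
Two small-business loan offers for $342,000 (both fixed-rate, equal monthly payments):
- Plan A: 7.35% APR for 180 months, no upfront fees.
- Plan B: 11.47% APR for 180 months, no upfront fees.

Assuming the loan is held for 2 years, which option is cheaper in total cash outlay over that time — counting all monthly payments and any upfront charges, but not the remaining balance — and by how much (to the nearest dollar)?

Plan A by $20,337

Plan A: monthly rate = 7.35%/12 = 0.0061250; payment = 342,000 × 0.0061250 / (1 − (1+0.0061250)^−180) = $3,141.30.
Plan B: monthly rate = 11.47%/12 = 0.0095583; payment = 342,000 × 0.0095583 / (1 − (1+0.0095583)^−180) = $3,988.69.
Over 24 months: Plan A costs 24 × $3,141.30 = $75,391.20; Plan B costs 24 × $3,988.69 = $95,728.56.
Plan A is cheaper by $95,728.56 − $75,391.20 = $20,337.36.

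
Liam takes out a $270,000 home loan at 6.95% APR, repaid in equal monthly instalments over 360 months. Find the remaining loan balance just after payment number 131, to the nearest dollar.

With monthly rate i = 6.95%/12 = 0.0057917, the balance after k of n payments is P · [(1+i)^n − (1+i)^k] / [(1+i)^n − 1].
(1+0.0057917)^360 = 7.99635169 and (1+0.0057917)^131 = 2.13084728, so the balance is 270,000 × (7.99635169 − 2.13084728) / (7.99635169 − 1) = $226,358.86.

$226,359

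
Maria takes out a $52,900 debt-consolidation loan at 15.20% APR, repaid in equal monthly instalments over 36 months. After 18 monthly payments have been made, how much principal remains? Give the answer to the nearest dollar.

With monthly rate i = 15.2%/12 = 0.0126667, the balance after k of n payments is P · [(1+i)^n − (1+i)^k] / [(1+i)^n − 1].
(1+0.0126667)^36 = 1.57323838 and (1+0.0126667)^18 = 1.25428800, so the balance is 52,900 × (1.57323838 − 1.25428800) / (1.57323838 − 1) = $29,433.61.

$29,434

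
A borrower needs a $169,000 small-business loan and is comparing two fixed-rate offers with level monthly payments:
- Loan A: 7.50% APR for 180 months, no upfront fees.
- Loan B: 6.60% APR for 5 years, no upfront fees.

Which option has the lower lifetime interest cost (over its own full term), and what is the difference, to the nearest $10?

Loan B by $83,120

Loan A: at 7.50% the monthly rate is 0.0062500, so the payment is 169,000 × 0.0062500 / (1 − 1.0062500^−180) = $1,566.65.
Total interest on Loan A = 180 × $1,566.65 − $169,000 = $112,997.00.
Loan B: monthly rate = 6.6%/12 = 0.0055000; payment = 169,000 × 0.0055000 / (1 − (1+0.0055000)^−60) = $3,314.60.
Total interest on Loan B = 60 × $3,314.60 − $169,000 = $29,876.00.
Loan B is lower by $83,121.00.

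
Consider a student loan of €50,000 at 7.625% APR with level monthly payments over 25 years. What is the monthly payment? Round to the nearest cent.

€373.57

Monthly rate = 7.625%/12 = 0.0063542; payment = 50,000 × 0.0063542 / (1 − (1+0.0063542)^−300) = €373.57.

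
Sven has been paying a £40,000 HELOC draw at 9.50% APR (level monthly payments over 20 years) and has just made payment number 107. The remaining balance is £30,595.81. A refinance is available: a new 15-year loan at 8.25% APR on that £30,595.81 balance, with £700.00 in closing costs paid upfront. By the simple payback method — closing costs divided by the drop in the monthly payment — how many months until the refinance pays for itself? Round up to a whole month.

10 months

Current payment = 40,000 × 9.5%/12 / (1 − (1+0.0079167)^−240) = £372.85.
Refinanced payment = 30,595.81 × 0.0068750 / (1 − (1+0.0068750)^−180) = £296.82.
Monthly savings = £372.85 − £296.82 = £76.03.
Break-even = £700.00 / £76.03 = 9.21 → 10 months.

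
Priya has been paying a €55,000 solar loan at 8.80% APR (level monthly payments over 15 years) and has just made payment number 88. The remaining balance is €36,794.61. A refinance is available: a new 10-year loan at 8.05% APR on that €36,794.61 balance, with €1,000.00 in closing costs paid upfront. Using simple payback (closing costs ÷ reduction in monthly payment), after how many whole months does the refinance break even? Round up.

10 months

Current payment = 55,000 × 8.8%/12 / (1 − (1+0.0073333)^−180) = €551.32.
Refinanced payment = 36,794.61 × 0.0067083 / (1 − (1+0.0067083)^−120) = €447.39.
Monthly savings = €551.32 − €447.39 = €103.93.
Break-even = €1,000.00 / €103.93 = 9.62 → 10 months.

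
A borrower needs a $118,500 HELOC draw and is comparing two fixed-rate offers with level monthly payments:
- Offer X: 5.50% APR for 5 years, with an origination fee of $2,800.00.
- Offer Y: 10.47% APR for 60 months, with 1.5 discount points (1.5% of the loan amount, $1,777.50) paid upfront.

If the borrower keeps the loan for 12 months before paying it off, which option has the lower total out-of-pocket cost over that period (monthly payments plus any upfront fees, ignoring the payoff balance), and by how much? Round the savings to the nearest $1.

Offer X by $2,359

Offer X: monthly rate = 5.5%/12 = 0.0045833; payment = 118,500 × 0.0045833 / (1 − (1+0.0045833)^−60) = $2,263.49.
Offer Y: at 10.47% the monthly rate is 0.0087250, so the payment is 118,500 × 0.0087250 / (1 − 1.0087250^−60) = $2,545.27.
Over 12 months: Offer X costs 12 × $2,263.49 + $2,800.00 = $29,961.88; Offer Y costs 12 × $2,545.27 + $1,777.50 = $32,320.74.
Offer X is cheaper by $32,320.74 − $29,961.88 = $2,358.86.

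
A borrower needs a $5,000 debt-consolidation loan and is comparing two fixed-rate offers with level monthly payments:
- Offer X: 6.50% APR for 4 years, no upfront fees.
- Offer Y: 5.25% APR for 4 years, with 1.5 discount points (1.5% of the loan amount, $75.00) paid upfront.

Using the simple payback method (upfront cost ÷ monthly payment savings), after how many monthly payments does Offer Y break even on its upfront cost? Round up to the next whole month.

27 months

Offer X: monthly rate = 6.5%/12 = 0.0054167; payment = 5,000 × 0.0054167 / (1 − (1+0.0054167)^−48) = $118.57.
Offer Y: at 5.25% the monthly rate is 0.0043750, so the payment is 5,000 × 0.0043750 / (1 − 1.0043750^−48) = $115.71.
Monthly savings = $118.57 − $115.71 = $2.86.
Break-even = $75.00 / $2.86 = 26.22 → 27 months.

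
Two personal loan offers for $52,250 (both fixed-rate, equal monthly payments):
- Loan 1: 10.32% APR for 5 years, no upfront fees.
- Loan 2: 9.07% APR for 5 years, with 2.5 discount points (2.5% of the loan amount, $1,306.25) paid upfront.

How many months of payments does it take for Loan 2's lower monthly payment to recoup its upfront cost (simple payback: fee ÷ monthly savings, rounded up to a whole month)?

41 months

Loan 1: monthly rate = 10.32%/12 = 0.0086000; payment = 52,250 × 0.0086000 / (1 − (1+0.0086000)^−60) = $1,118.40.
Loan 2: at 9.07% the monthly rate is 0.0075583, so the payment is 52,250 × 0.0075583 / (1 − 1.0075583^−60) = $1,086.40.
Monthly savings = $1,118.40 − $1,086.40 = $32.00.
Break-even = $1,306.25 / $32.00 = 40.82 → 41 months.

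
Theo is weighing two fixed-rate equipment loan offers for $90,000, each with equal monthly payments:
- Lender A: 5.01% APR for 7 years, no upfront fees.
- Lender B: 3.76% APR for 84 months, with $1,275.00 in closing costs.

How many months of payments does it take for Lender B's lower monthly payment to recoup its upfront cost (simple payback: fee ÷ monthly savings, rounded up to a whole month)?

25 months

Lender A: at 5.01% the monthly rate is 0.0041750, so the payment is 90,000 × 0.0041750 / (1 − 1.0041750^−84) = $1,272.47.
Lender B: at 3.76% the monthly rate is 0.0031333, so the payment is 90,000 × 0.0031333 / (1 − 1.0031333^−84) = $1,220.27.
Monthly savings = $1,272.47 − $1,220.27 = $52.20.
Break-even = $1,275.00 / $52.20 = 24.43 → 25 months.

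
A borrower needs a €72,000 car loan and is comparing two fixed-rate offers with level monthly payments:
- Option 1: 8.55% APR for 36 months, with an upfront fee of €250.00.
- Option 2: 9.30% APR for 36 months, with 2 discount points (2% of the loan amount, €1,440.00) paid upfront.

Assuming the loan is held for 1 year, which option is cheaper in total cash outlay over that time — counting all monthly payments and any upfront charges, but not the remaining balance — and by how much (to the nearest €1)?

Option 1: at 8.55% the monthly rate is 0.0071250, so the payment is 72,000 × 0.0071250 / (1 − 1.0071250^−36) = €2,274.53.
Option 2: at 9.30% the monthly rate is 0.0077500, so the payment is 72,000 × 0.0077500 / (1 − 1.0077500^−36) = €2,299.65.
Over 12 months: Option 1 costs 12 × €2,274.53 + €250.00 = €27,544.36; Option 2 costs 12 × €2,299.65 + €1,440.00 = €29,035.80.
Option 1 is cheaper by €29,035.80 − €27,544.36 = €1,491.44.

Option 1 by €1,491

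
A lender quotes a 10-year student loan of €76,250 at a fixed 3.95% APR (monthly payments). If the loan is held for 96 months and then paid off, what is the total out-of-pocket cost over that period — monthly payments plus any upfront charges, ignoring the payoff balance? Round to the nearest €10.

€73,940

At 3.95% the monthly rate is 0.0032917, so the payment is 76,250 × 0.0032917 / (1 − 1.0032917^−120) = €770.18.
Total outlay = 96 × €770.18 = €73,937.28.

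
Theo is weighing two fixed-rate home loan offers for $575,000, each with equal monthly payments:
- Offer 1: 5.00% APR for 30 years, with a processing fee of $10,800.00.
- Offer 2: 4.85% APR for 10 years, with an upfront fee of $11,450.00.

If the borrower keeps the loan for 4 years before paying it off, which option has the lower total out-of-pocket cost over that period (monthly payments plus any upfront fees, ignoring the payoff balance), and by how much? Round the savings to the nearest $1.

Offer 1 by $143,209

Offer 1: monthly rate = 5%/12 = 0.0041667; payment = 575,000 × 0.0041667 / (1 − (1+0.0041667)^−360) = $3,086.72.
Offer 2: monthly rate = 4.85%/12 = 0.0040417; payment = 575,000 × 0.0040417 / (1 − (1+0.0040417)^−120) = $6,056.70.
Over 48 months: Offer 1 costs 48 × $3,086.72 + $10,800.00 = $158,962.56; Offer 2 costs 48 × $6,056.70 + $11,450.00 = $302,171.60.
Offer 1 is cheaper by $302,171.60 − $158,962.56 = $143,209.04.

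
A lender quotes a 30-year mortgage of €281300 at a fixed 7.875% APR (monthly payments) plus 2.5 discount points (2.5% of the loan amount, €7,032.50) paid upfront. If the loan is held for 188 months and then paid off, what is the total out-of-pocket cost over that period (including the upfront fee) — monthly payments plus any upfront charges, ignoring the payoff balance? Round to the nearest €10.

Monthly rate = 7.875%/12 = 0.0065625; payment = 281,300 × 0.0065625 / (1 − (1+0.0065625)^−360) = €2,039.62.
Total outlay = 188 × €2,039.62 + €7,032.50 = €390,481.06.

€390,480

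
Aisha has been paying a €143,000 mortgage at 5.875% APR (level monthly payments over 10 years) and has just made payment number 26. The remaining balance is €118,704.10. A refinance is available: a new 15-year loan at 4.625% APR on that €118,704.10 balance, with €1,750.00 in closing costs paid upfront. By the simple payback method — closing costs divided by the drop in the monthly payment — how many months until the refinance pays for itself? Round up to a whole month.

Current payment = 143,000 × 5.875%/12 / (1 − (1+0.0048958)^−120) = €1,578.63.
Refinanced payment = 118,704.10 × 0.0038542 / (1 − (1+0.0038542)^−180) = €915.68.
Monthly savings = €1,578.63 − €915.68 = €662.95.
Break-even = €1,750.00 / €662.95 = 2.64 → 3 months.

3 months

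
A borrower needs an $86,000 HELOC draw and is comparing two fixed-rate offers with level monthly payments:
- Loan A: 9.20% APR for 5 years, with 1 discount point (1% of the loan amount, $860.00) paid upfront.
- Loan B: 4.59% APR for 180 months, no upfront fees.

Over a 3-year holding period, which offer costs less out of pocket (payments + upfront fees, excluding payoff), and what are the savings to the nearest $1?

Loan A: at 9.20% the monthly rate is 0.0076667, so the payment is 86,000 × 0.0076667 / (1 − 1.0076667^−60) = $1,793.58.
Loan B: monthly rate = 4.59%/12 = 0.0038250; payment = 86,000 × 0.0038250 / (1 − (1+0.0038250)^−180) = $661.86.
Over 36 months: Loan A costs 36 × $1,793.58 + $860.00 = $65,428.88; Loan B costs 36 × $661.86 = $23,826.96.
Loan B is cheaper by $65,428.88 − $23,826.96 = $41,601.92.

Loan B by $41,602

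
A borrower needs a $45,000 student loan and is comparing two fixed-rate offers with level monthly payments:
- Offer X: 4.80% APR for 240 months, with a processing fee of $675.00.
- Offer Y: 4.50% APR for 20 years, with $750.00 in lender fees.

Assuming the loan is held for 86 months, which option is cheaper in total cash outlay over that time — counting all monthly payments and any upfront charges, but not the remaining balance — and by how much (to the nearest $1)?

Offer X: at 4.80% the monthly rate is 0.0040000, so the payment is 45,000 × 0.0040000 / (1 − 1.0040000^−240) = $292.03.
Offer Y: at 4.50% the monthly rate is 0.0037500, so the payment is 45,000 × 0.0037500 / (1 − 1.0037500^−240) = $284.69.
Over 86 months: Offer X costs 86 × $292.03 + $675.00 = $25,789.58; Offer Y costs 86 × $284.69 + $750.00 = $25,233.34.
Offer Y is cheaper by $25,789.58 − $25,233.34 = $556.24.

Offer Y by $556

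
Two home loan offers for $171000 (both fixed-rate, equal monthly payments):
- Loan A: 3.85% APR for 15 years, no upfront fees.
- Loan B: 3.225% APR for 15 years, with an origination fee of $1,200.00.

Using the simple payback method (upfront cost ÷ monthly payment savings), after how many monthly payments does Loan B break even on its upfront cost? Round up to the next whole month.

23 months

Loan A: at 3.85% the monthly rate is 0.0032083, so the payment is 171,000 × 0.0032083 / (1 − 1.0032083^−180) = $1,252.05.
Loan B: at 3.225% the monthly rate is 0.0026875, so the payment is 171,000 × 0.0026875 / (1 − 1.0026875^−180) = $1,199.49.
Monthly savings = $1,252.05 − $1,199.49 = $52.56.
Break-even = $1,200.00 / $52.56 = 22.83 → 23 months.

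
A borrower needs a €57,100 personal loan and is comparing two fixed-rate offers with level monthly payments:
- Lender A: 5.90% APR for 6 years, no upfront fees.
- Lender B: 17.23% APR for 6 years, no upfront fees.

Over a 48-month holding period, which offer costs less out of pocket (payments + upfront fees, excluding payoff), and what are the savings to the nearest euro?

Lender A: at 5.90% the monthly rate is 0.0049167, so the payment is 57,100 × 0.0049167 / (1 − 1.0049167^−72) = €943.62.
Lender B: at 17.23% the monthly rate is 0.0143583, so the payment is 57,100 × 0.0143583 / (1 − 1.0143583^−72) = €1,277.59.
Over 48 months: Lender A costs 48 × €943.62 = €45,293.76; Lender B costs 48 × €1,277.59 = €61,324.32.
Lender A is cheaper by €61,324.32 − €45,293.76 = €16,030.56.

Lender A by €16,031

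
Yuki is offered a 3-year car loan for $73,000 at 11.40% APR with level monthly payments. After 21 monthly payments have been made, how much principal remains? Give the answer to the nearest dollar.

With monthly rate i = 11.4%/12 = 0.0095000, the balance after k of n payments is P · [(1+i)^n − (1+i)^k] / [(1+i)^n − 1].
(1+0.0095000)^36 = 1.40548961 and (1+0.0095000)^21 = 1.21964317, so the balance is 73,000 × (1.40548961 − 1.21964317) / (1.40548961 − 1) = $33,457.80.

$33,458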